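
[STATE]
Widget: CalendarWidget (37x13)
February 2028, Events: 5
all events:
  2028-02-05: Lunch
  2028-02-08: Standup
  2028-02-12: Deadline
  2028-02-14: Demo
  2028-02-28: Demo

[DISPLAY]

            February 2028            
Mo Tu We Th Fr Sa Su                 
    1  2  3  4  5*  6                
 7  8*  9 10 11 12* 13               
14* 15 16 17 18 19 20                
21 22 23 24 25 26 27                 
28* 29                               
                                     
                                     
                                     
                                     
                                     
                                     


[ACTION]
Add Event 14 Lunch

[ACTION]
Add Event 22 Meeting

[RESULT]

            February 2028            
Mo Tu We Th Fr Sa Su                 
    1  2  3  4  5*  6                
 7  8*  9 10 11 12* 13               
14* 15 16 17 18 19 20                
21 22* 23 24 25 26 27                
28* 29                               
                                     
                                     
                                     
                                     
                                     
                                     


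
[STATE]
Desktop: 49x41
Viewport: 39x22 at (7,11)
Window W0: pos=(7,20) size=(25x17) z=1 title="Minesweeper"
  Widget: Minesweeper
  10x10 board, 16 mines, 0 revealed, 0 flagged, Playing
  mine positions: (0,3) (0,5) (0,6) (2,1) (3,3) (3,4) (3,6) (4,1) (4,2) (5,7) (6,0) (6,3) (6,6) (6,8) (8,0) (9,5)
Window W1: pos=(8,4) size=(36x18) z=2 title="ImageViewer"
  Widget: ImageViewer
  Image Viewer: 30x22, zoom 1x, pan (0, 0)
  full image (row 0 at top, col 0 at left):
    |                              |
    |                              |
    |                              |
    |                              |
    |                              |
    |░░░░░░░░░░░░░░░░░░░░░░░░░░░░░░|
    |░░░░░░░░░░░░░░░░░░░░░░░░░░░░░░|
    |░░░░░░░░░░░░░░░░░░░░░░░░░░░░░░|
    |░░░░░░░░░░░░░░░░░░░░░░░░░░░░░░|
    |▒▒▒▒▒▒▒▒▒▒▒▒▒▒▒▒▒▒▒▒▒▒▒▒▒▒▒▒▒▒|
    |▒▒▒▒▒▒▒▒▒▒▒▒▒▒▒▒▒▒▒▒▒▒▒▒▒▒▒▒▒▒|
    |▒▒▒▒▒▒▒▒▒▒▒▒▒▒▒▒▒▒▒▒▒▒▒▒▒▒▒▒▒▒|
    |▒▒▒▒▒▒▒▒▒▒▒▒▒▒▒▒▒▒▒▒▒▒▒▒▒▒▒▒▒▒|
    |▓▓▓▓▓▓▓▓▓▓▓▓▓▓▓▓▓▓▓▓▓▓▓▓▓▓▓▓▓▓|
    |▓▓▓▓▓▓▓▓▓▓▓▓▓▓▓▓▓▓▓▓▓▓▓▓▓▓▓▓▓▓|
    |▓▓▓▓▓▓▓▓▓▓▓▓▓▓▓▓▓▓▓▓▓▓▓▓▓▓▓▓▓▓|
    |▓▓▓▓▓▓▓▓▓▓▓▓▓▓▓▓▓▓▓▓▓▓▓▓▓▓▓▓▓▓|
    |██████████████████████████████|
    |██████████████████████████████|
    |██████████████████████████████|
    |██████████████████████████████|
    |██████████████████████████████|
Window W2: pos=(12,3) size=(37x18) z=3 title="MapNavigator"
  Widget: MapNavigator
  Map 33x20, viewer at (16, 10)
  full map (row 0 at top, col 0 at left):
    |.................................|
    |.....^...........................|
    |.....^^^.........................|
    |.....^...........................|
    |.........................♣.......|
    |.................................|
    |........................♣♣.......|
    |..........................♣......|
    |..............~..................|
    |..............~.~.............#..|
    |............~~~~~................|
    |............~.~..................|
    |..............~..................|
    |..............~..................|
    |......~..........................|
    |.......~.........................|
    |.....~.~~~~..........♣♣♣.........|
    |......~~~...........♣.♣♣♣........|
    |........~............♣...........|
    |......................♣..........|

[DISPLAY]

 ┃   ┃ ..............~.................
 ┃░░░┃ ..............~.~.............#.
 ┃░░░┃ ............~~~~@...............
 ┃░░░┃ ............~.~.................
 ┃░░░┃ ..............~.................
 ┃▒▒▒┃ ..............~.................
 ┃▒▒▒┃ ......~.........................
 ┃▒▒▒┃ .......~........................
 ┃▒▒▒┃ .....~.~~~~..........♣♣♣........
┏┃▓▓▓┗━━━━━━━━━━━━━━━━━━━━━━━━━━━━━━━━━
┃┗━━━━━━━━━━━━━━━━━━━━━━━━━━━━━━━━━━┛  
┠───────────────────────┨              
┃■■■■■■■■■■             ┃              
┃■■■■■■■■■■             ┃              
┃■■■■■■■■■■             ┃              
┃■■■■■■■■■■             ┃              
┃■■■■■■■■■■             ┃              
┃■■■■■■■■■■             ┃              
┃■■■■■■■■■■             ┃              
┃■■■■■■■■■■             ┃              
┃■■■■■■■■■■             ┃              
┃■■■■■■■■■■             ┃              


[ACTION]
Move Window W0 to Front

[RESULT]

 ┃   ┃ ..............~.................
 ┃░░░┃ ..............~.~.............#.
 ┃░░░┃ ............~~~~@...............
 ┃░░░┃ ............~.~.................
 ┃░░░┃ ..............~.................
 ┃▒▒▒┃ ..............~.................
 ┃▒▒▒┃ ......~.........................
 ┃▒▒▒┃ .......~........................
 ┃▒▒▒┃ .....~.~~~~..........♣♣♣........
┏━━━━━━━━━━━━━━━━━━━━━━━┓━━━━━━━━━━━━━━
┃ Minesweeper           ┃━━━━━━━━━━━┛  
┠───────────────────────┨              
┃■■■■■■■■■■             ┃              
┃■■■■■■■■■■             ┃              
┃■■■■■■■■■■             ┃              
┃■■■■■■■■■■             ┃              
┃■■■■■■■■■■             ┃              
┃■■■■■■■■■■             ┃              
┃■■■■■■■■■■             ┃              
┃■■■■■■■■■■             ┃              
┃■■■■■■■■■■             ┃              
┃■■■■■■■■■■             ┃              


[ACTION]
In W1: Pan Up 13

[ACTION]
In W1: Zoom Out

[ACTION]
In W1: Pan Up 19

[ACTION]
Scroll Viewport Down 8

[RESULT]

 ┃▒▒▒┃ .....~.~~~~..........♣♣♣........
┏━━━━━━━━━━━━━━━━━━━━━━━┓━━━━━━━━━━━━━━
┃ Minesweeper           ┃━━━━━━━━━━━┛  
┠───────────────────────┨              
┃■■■■■■■■■■             ┃              
┃■■■■■■■■■■             ┃              
┃■■■■■■■■■■             ┃              
┃■■■■■■■■■■             ┃              
┃■■■■■■■■■■             ┃              
┃■■■■■■■■■■             ┃              
┃■■■■■■■■■■             ┃              
┃■■■■■■■■■■             ┃              
┃■■■■■■■■■■             ┃              
┃■■■■■■■■■■             ┃              
┃                       ┃              
┃                       ┃              
┃                       ┃              
┗━━━━━━━━━━━━━━━━━━━━━━━┛              
                                       
                                       
                                       
                                       


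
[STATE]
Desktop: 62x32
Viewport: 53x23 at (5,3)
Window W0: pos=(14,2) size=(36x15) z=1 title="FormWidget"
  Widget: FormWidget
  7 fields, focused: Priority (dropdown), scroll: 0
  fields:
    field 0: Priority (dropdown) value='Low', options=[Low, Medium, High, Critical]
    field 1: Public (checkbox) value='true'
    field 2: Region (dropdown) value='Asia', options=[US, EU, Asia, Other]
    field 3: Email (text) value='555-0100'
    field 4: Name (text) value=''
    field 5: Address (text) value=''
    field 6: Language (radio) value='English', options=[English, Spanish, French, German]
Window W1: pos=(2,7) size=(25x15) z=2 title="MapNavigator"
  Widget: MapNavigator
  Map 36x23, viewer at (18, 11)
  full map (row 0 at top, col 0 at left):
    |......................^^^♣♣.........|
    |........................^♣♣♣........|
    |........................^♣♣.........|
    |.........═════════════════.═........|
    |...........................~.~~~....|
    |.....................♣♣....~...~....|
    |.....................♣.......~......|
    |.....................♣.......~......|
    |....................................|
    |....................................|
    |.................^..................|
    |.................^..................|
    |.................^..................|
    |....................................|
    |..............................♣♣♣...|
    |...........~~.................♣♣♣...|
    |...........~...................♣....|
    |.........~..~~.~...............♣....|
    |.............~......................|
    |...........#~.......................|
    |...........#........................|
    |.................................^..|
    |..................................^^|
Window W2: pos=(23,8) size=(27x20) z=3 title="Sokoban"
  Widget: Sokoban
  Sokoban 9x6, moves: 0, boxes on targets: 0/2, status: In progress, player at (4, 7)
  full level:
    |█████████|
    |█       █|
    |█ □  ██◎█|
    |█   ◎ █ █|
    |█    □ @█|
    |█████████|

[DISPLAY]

         ┃ FormWidget                       ┃        
         ┠──────────────────────────────────┨        
         ┃> Priority:   [Low              ▼]┃        
         ┃  Public:     [x]                 ┃        
━━━━━━━━━━━━━━━━━━━━━┓  [Asia             ▼]┃        
apNavigator       ┏━━━━━━━━━━━━━━━━━━━━━━━━━┓        
──────────────────┃ Sokoban                 ┃        
............♣.....┠─────────────────────────┨        
............♣.....┃█████████                ┃        
..................┃█       █                ┃        
..................┃█ □  ██◎█                ┃        
........^.........┃█   ◎ █ █                ┃        
........^@........┃█    □ @█                ┃        
........^.........┃█████████                ┃        
..................┃Moves: 0  0/2            ┃        
..................┃                         ┃        
..~~..............┃                         ┃        
..~...............┃                         ┃        
━━━━━━━━━━━━━━━━━━┃                         ┃        
                  ┃                         ┃        
                  ┃                         ┃        
                  ┃                         ┃        
                  ┃                         ┃        


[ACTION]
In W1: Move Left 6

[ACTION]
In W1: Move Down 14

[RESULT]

         ┃ FormWidget                       ┃        
         ┠──────────────────────────────────┨        
         ┃> Priority:   [Low              ▼]┃        
         ┃  Public:     [x]                 ┃        
━━━━━━━━━━━━━━━━━━━━━┓  [Asia             ▼]┃        
apNavigator       ┏━━━━━━━━━━━━━━━━━━━━━━━━━┓        
──────────────────┃ Sokoban                 ┃        
......~..~~.~.....┠─────────────────────────┨        
..........~.......┃█████████                ┃        
........#~........┃█       █                ┃        
........#.........┃█ □  ██◎█                ┃        
..................┃█   ◎ █ █                ┃        
.........@........┃█    □ @█                ┃        
                  ┃█████████                ┃        
                  ┃Moves: 0  0/2            ┃        
                  ┃                         ┃        
                  ┃                         ┃        
                  ┃                         ┃        
━━━━━━━━━━━━━━━━━━┃                         ┃        
                  ┃                         ┃        
                  ┃                         ┃        
                  ┃                         ┃        
                  ┃                         ┃        


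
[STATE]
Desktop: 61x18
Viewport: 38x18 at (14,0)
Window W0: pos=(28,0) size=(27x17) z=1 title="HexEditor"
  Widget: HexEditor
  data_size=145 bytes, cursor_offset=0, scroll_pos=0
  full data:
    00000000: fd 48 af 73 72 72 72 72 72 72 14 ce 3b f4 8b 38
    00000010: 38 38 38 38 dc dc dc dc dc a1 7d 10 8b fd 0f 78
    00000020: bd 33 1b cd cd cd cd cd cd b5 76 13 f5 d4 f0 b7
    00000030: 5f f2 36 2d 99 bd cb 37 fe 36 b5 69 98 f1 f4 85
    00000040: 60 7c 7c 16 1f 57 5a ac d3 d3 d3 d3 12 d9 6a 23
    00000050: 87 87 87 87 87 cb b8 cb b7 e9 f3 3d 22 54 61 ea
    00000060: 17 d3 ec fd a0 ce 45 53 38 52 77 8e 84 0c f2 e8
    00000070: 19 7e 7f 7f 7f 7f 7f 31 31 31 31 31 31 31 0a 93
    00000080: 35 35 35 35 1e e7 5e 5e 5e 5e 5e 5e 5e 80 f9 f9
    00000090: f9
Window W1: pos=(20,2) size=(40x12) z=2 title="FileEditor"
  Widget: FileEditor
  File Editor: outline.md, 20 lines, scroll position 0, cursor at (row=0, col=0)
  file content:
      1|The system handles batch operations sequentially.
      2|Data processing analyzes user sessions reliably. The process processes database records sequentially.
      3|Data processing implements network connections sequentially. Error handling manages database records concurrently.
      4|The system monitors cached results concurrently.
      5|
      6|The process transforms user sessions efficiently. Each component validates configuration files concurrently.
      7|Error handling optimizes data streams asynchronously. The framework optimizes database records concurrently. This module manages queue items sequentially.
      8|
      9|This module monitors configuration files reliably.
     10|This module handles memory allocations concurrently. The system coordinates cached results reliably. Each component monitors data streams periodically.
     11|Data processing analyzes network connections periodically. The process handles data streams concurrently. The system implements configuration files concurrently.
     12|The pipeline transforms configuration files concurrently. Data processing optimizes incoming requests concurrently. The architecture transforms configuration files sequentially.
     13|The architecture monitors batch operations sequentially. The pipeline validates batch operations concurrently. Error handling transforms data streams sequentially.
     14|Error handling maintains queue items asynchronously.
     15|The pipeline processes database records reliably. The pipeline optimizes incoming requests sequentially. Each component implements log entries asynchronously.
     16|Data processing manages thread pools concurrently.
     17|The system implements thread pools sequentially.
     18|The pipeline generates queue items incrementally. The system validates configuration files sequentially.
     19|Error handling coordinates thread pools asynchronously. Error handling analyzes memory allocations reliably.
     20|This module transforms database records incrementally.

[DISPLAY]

              ┏━━━━━━━━━━━━━━━━━━━━━━━
              ┃ HexEditor             
      ┏━━━━━━━━━━━━━━━━━━━━━━━━━━━━━━━
      ┃ FileEditor                    
      ┠───────────────────────────────
      ┃█he system handles batch operat
      ┃Data processing analyzes user s
      ┃Data processing implements netw
      ┃The system monitors cached resu
      ┃                               
      ┃The process transforms user ses
      ┃Error handling optimizes data s
      ┃                               
      ┗━━━━━━━━━━━━━━━━━━━━━━━━━━━━━━━
              ┃                       
              ┃                       
              ┗━━━━━━━━━━━━━━━━━━━━━━━
                                      


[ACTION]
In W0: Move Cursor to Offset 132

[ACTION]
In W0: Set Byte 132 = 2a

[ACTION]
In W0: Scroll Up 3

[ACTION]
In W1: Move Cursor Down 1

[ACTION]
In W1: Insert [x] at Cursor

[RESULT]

              ┏━━━━━━━━━━━━━━━━━━━━━━━
              ┃ HexEditor             
      ┏━━━━━━━━━━━━━━━━━━━━━━━━━━━━━━━
      ┃ FileEditor                    
      ┠───────────────────────────────
      ┃The system handles batch operat
      ┃x█ata processing analyzes user 
      ┃Data processing implements netw
      ┃The system monitors cached resu
      ┃                               
      ┃The process transforms user ses
      ┃Error handling optimizes data s
      ┃                               
      ┗━━━━━━━━━━━━━━━━━━━━━━━━━━━━━━━
              ┃                       
              ┃                       
              ┗━━━━━━━━━━━━━━━━━━━━━━━
                                      


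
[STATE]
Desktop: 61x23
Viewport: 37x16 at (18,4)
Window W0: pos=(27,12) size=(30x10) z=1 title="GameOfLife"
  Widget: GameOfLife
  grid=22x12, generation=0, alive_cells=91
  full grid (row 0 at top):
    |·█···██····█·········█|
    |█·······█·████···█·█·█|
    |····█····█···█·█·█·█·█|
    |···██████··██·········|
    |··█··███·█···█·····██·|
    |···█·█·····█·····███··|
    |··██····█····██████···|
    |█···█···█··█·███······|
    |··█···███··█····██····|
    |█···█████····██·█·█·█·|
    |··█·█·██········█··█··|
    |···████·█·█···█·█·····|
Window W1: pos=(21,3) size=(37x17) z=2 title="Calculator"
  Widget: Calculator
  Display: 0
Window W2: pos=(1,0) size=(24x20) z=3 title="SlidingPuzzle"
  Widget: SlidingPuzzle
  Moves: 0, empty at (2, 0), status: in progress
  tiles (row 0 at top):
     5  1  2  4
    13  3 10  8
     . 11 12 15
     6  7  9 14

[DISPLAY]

  4 │ ┃lculator                      
────┤ ┃──────────────────────────────
  8 │ ┃                              
────┤ ┃─┬───┬───┬───┐                
 15 │ ┃ │ 8 │ 9 │ ÷ │                
────┤ ┃─┼───┼───┼───┤                
 14 │ ┃ │ 5 │ 6 │ × │                
────┘ ┃─┼───┼───┼───┤                
      ┃ │ 2 │ 3 │ - │                
      ┃─┼───┼───┼───┤                
      ┃ │ . │ = │ + │                
      ┃─┼───┼───┼───┤                
      ┃ │ MC│ MR│ M+│                
      ┃─┴───┴───┴───┘                
      ┃                              
━━━━━━┛━━━━━━━━━━━━━━━━━━━━━━━━━━━━━━


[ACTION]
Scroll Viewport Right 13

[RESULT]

┃lculator                        ┃   
┃────────────────────────────────┨   
┃                               0┃   
┃─┬───┬───┬───┐                  ┃   
┃ │ 8 │ 9 │ ÷ │                  ┃   
┃─┼───┼───┼───┤                  ┃   
┃ │ 5 │ 6 │ × │                  ┃   
┃─┼───┼───┼───┤                  ┃   
┃ │ 2 │ 3 │ - │                  ┃   
┃─┼───┼───┼───┤                  ┃   
┃ │ . │ = │ + │                  ┃   
┃─┼───┼───┼───┤                  ┃   
┃ │ MC│ MR│ M+│                  ┃   
┃─┴───┴───┴───┘                  ┃   
┃                                ┃   
┛━━━━━━━━━━━━━━━━━━━━━━━━━━━━━━━━┛   


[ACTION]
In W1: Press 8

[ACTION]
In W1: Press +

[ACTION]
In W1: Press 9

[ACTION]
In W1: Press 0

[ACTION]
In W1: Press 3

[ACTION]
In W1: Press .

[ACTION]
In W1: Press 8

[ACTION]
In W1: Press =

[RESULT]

┃lculator                        ┃   
┃────────────────────────────────┨   
┃                           911.8┃   
┃─┬───┬───┬───┐                  ┃   
┃ │ 8 │ 9 │ ÷ │                  ┃   
┃─┼───┼───┼───┤                  ┃   
┃ │ 5 │ 6 │ × │                  ┃   
┃─┼───┼───┼───┤                  ┃   
┃ │ 2 │ 3 │ - │                  ┃   
┃─┼───┼───┼───┤                  ┃   
┃ │ . │ = │ + │                  ┃   
┃─┼───┼───┼───┤                  ┃   
┃ │ MC│ MR│ M+│                  ┃   
┃─┴───┴───┴───┘                  ┃   
┃                                ┃   
┛━━━━━━━━━━━━━━━━━━━━━━━━━━━━━━━━┛   


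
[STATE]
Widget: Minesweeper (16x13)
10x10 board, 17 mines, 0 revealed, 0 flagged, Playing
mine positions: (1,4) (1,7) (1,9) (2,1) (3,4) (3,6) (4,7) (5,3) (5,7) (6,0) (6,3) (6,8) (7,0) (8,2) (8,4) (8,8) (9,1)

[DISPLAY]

■■■■■■■■■■      
■■■■■■■■■■      
■■■■■■■■■■      
■■■■■■■■■■      
■■■■■■■■■■      
■■■■■■■■■■      
■■■■■■■■■■      
■■■■■■■■■■      
■■■■■■■■■■      
■■■■■■■■■■      
                
                
                


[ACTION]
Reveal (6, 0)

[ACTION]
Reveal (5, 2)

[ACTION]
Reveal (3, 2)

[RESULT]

■■■■■■■■■■      
■■■■✹■■✹■✹      
■✹■■■■■■■■      
■■■■✹■✹■■■      
■■■■■■■✹■■      
■■■✹■■■✹■■      
✹■■✹■■■■✹■      
✹■■■■■■■■■      
■■✹■✹■■■✹■      
■✹■■■■■■■■      
                
                
                


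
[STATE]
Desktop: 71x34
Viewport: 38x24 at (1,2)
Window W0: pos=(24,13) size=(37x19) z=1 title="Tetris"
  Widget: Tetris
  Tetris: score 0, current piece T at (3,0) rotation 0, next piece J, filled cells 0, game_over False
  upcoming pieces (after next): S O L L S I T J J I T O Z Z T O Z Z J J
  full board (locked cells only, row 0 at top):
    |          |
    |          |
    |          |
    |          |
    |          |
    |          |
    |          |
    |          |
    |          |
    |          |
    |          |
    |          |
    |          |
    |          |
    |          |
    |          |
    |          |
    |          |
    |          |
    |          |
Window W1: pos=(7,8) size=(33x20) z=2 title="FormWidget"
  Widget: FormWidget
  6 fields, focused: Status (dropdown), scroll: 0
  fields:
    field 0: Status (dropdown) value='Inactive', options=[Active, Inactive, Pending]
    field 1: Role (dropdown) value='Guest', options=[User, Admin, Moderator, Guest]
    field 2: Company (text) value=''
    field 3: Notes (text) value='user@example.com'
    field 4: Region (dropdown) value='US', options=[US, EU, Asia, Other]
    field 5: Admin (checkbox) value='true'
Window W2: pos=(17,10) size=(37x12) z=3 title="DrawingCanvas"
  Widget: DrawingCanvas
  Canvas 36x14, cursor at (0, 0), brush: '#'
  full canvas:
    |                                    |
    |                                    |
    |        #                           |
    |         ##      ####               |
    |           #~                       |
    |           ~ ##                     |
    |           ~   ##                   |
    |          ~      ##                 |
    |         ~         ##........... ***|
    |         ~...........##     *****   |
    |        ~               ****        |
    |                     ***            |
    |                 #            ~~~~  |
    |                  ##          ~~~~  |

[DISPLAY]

                                      
                                      
                                      
                                      
                                      
                                      
      ┏━━━━━━━━━━━━━━━━━━━━━━━━━━━━━━━
      ┃ FormWidget                    
      ┠─────────┏━━━━━━━━━━━━━━━━━━━━━
      ┃> Status:┃ DrawingCanvas       
      ┃  Role:  ┠─────────────────────
      ┃  Company┃+                    
      ┃  Notes: ┃                     
      ┃  Region:┃        #            
      ┃  Admin: ┃         ##      ####
      ┃         ┃           #~        
      ┃         ┃           ~ ##      
      ┃         ┃           ~   ##    
      ┃         ┃          ~      ##  
      ┃         ┗━━━━━━━━━━━━━━━━━━━━━
      ┃                               
      ┃                               
      ┃                               
      ┃                               


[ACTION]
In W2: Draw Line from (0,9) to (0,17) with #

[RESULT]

                                      
                                      
                                      
                                      
                                      
                                      
      ┏━━━━━━━━━━━━━━━━━━━━━━━━━━━━━━━
      ┃ FormWidget                    
      ┠─────────┏━━━━━━━━━━━━━━━━━━━━━
      ┃> Status:┃ DrawingCanvas       
      ┃  Role:  ┠─────────────────────
      ┃  Company┃+        #########   
      ┃  Notes: ┃                     
      ┃  Region:┃        #            
      ┃  Admin: ┃         ##      ####
      ┃         ┃           #~        
      ┃         ┃           ~ ##      
      ┃         ┃           ~   ##    
      ┃         ┃          ~      ##  
      ┃         ┗━━━━━━━━━━━━━━━━━━━━━
      ┃                               
      ┃                               
      ┃                               
      ┃                               


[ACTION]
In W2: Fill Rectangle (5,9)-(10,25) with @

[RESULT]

                                      
                                      
                                      
                                      
                                      
                                      
      ┏━━━━━━━━━━━━━━━━━━━━━━━━━━━━━━━
      ┃ FormWidget                    
      ┠─────────┏━━━━━━━━━━━━━━━━━━━━━
      ┃> Status:┃ DrawingCanvas       
      ┃  Role:  ┠─────────────────────
      ┃  Company┃+        #########   
      ┃  Notes: ┃                     
      ┃  Region:┃        #            
      ┃  Admin: ┃         ##      ####
      ┃         ┃           #~        
      ┃         ┃         @@@@@@@@@@@@
      ┃         ┃         @@@@@@@@@@@@
      ┃         ┃         @@@@@@@@@@@@
      ┃         ┗━━━━━━━━━━━━━━━━━━━━━
      ┃                               
      ┃                               
      ┃                               
      ┃                               


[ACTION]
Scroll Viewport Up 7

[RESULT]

                                      
                                      
                                      
                                      
                                      
                                      
                                      
                                      
      ┏━━━━━━━━━━━━━━━━━━━━━━━━━━━━━━━
      ┃ FormWidget                    
      ┠─────────┏━━━━━━━━━━━━━━━━━━━━━
      ┃> Status:┃ DrawingCanvas       
      ┃  Role:  ┠─────────────────────
      ┃  Company┃+        #########   
      ┃  Notes: ┃                     
      ┃  Region:┃        #            
      ┃  Admin: ┃         ##      ####
      ┃         ┃           #~        
      ┃         ┃         @@@@@@@@@@@@
      ┃         ┃         @@@@@@@@@@@@
      ┃         ┃         @@@@@@@@@@@@
      ┃         ┗━━━━━━━━━━━━━━━━━━━━━
      ┃                               
      ┃                               


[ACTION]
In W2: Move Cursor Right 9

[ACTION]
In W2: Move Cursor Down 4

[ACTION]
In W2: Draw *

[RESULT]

                                      
                                      
                                      
                                      
                                      
                                      
                                      
                                      
      ┏━━━━━━━━━━━━━━━━━━━━━━━━━━━━━━━
      ┃ FormWidget                    
      ┠─────────┏━━━━━━━━━━━━━━━━━━━━━
      ┃> Status:┃ DrawingCanvas       
      ┃  Role:  ┠─────────────────────
      ┃  Company┃         #########   
      ┃  Notes: ┃                     
      ┃  Region:┃        #            
      ┃  Admin: ┃         ##      ####
      ┃         ┃         * #~        
      ┃         ┃         @@@@@@@@@@@@
      ┃         ┃         @@@@@@@@@@@@
      ┃         ┃         @@@@@@@@@@@@
      ┃         ┗━━━━━━━━━━━━━━━━━━━━━
      ┃                               
      ┃                               


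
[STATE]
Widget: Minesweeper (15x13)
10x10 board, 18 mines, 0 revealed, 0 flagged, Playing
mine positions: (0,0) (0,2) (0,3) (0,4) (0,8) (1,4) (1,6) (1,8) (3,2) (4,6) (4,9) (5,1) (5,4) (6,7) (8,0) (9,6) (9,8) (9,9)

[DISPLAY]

■■■■■■■■■■     
■■■■■■■■■■     
■■■■■■■■■■     
■■■■■■■■■■     
■■■■■■■■■■     
■■■■■■■■■■     
■■■■■■■■■■     
■■■■■■■■■■     
■■■■■■■■■■     
■■■■■■■■■■     
               
               
               


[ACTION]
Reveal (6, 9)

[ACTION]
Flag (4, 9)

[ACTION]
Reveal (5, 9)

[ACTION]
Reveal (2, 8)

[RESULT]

■■■■■■■■■■     
■■■■■■■■■■     
■■■■■■■■1■     
■■■■■■■■■■     
■■■■■■■■■⚑     
■■■■■■■■21     
■■■■■■■■1      
■■■■■■■■1      
■■■■■■■■22     
■■■■■■■■■■     
               
               
               


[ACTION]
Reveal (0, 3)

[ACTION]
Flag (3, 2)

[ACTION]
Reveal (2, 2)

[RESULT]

✹■✹✹✹■■■✹■     
■■■■✹■✹■✹■     
■■■■■■■■1■     
■■✹■■■■■■■     
■■■■■■✹■■✹     
■✹■■✹■■■21     
■■■■■■■✹1      
■■■■■■■■1      
✹■■■■■■■22     
■■■■■■✹■✹✹     
               
               
               


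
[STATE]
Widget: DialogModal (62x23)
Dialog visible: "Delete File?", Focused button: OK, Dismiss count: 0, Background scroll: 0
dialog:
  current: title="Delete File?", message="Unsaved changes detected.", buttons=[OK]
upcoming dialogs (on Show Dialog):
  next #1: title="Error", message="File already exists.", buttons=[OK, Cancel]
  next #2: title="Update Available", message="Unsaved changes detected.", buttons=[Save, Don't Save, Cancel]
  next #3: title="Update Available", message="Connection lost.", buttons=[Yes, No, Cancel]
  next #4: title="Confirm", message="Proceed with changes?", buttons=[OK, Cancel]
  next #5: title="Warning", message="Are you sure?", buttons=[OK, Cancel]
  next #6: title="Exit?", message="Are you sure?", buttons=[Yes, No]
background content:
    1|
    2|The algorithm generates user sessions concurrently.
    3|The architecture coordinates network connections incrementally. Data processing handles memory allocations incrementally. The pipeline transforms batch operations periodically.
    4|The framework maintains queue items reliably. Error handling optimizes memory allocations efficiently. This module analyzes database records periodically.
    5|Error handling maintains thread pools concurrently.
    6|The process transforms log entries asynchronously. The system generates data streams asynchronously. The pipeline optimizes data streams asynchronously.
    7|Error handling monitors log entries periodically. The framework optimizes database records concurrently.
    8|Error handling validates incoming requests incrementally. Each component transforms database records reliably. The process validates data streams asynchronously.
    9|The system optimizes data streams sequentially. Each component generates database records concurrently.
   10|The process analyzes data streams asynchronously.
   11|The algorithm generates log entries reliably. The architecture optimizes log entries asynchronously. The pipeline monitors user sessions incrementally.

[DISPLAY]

                                                              
The algorithm generates user sessions concurrently.           
The architecture coordinates network connections incrementally
The framework maintains queue items reliably. Error handling o
Error handling maintains thread pools concurrently.           
The process transforms log entries asynchronously. The system 
Error handling monitors log entries periodically. The framewor
Error handling validates incoming requests incrementally. Each
The system optimizes data streams sequentially. Each component
The process anal┌───────────────────────────┐sly.             
The algorithm ge│        Delete File?       │ The architecture
                │ Unsaved changes detected. │                 
                │            [OK]           │                 
                └───────────────────────────┘                 
                                                              
                                                              
                                                              
                                                              
                                                              
                                                              
                                                              
                                                              
                                                              


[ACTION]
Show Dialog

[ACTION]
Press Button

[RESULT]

                                                              
The algorithm generates user sessions concurrently.           
The architecture coordinates network connections incrementally
The framework maintains queue items reliably. Error handling o
Error handling maintains thread pools concurrently.           
The process transforms log entries asynchronously. The system 
Error handling monitors log entries periodically. The framewor
Error handling validates incoming requests incrementally. Each
The system optimizes data streams sequentially. Each component
The process analyzes data streams asynchronously.             
The algorithm generates log entries reliably. The architecture
                                                              
                                                              
                                                              
                                                              
                                                              
                                                              
                                                              
                                                              
                                                              
                                                              
                                                              
                                                              


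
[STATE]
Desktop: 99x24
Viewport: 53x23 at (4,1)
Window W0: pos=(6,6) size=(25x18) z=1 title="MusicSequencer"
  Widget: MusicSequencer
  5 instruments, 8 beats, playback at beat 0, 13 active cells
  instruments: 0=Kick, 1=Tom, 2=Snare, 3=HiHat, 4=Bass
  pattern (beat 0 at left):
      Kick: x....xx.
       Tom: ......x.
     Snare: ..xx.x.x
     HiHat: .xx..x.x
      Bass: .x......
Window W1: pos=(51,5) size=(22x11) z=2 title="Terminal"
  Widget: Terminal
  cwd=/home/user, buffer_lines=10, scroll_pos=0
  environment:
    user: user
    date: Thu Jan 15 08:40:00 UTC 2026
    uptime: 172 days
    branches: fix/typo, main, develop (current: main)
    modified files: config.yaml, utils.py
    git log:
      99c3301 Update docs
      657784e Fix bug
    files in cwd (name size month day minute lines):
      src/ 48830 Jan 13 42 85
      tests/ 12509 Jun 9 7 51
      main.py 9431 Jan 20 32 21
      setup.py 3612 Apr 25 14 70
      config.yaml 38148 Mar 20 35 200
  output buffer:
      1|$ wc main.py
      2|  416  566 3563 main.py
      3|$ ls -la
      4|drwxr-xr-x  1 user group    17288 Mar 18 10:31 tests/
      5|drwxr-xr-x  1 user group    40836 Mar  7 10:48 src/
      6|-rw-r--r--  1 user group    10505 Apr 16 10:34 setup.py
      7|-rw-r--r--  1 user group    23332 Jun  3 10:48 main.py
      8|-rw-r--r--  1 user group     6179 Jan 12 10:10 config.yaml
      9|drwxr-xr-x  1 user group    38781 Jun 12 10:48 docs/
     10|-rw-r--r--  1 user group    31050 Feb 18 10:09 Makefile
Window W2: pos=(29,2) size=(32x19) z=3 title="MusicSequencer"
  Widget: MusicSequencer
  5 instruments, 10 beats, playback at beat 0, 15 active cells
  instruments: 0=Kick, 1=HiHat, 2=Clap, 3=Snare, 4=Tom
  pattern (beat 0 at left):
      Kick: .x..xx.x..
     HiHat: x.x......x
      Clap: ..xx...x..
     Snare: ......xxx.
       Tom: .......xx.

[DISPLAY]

                                                     
                         ┏━━━━━━━━━━━━━━━━━━━━━━━━━━━
                         ┃ MusicSequencer            
                         ┠───────────────────────────
                         ┃      ▼123456789           
  ┏━━━━━━━━━━━━━━━━━━━━━━┃  Kick·█··██·█··           
  ┃ MusicSequencer       ┃ HiHat█·█······█           
  ┠──────────────────────┃  Clap··██···█··           
  ┃      ▼1234567        ┃ Snare······███·           
  ┃  Kick█····██·        ┃   Tom·······██·           
  ┃   Tom······█·        ┃                           
  ┃ Snare··██·█·█        ┃                           
  ┃ HiHat·██··█·█        ┃                           
  ┃  Bass·█······        ┃                           
  ┃                      ┃                           
  ┃                      ┃                           
  ┃                      ┃                           
  ┃                      ┃                           
  ┃                      ┃                           
  ┃                      ┗━━━━━━━━━━━━━━━━━━━━━━━━━━━
  ┃                       ┃                          
  ┃                       ┃                          
  ┗━━━━━━━━━━━━━━━━━━━━━━━┛                          


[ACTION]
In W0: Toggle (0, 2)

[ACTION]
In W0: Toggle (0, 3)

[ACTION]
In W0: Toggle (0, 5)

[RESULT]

                                                     
                         ┏━━━━━━━━━━━━━━━━━━━━━━━━━━━
                         ┃ MusicSequencer            
                         ┠───────────────────────────
                         ┃      ▼123456789           
  ┏━━━━━━━━━━━━━━━━━━━━━━┃  Kick·█··██·█··           
  ┃ MusicSequencer       ┃ HiHat█·█······█           
  ┠──────────────────────┃  Clap··██···█··           
  ┃      ▼1234567        ┃ Snare······███·           
  ┃  Kick█·██··█·        ┃   Tom·······██·           
  ┃   Tom······█·        ┃                           
  ┃ Snare··██·█·█        ┃                           
  ┃ HiHat·██··█·█        ┃                           
  ┃  Bass·█······        ┃                           
  ┃                      ┃                           
  ┃                      ┃                           
  ┃                      ┃                           
  ┃                      ┃                           
  ┃                      ┃                           
  ┃                      ┗━━━━━━━━━━━━━━━━━━━━━━━━━━━
  ┃                       ┃                          
  ┃                       ┃                          
  ┗━━━━━━━━━━━━━━━━━━━━━━━┛                          


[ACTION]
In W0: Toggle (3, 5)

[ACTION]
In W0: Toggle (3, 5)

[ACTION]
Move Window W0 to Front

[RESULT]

                                                     
                         ┏━━━━━━━━━━━━━━━━━━━━━━━━━━━
                         ┃ MusicSequencer            
                         ┠───────────────────────────
                         ┃      ▼123456789           
  ┏━━━━━━━━━━━━━━━━━━━━━━━┓ Kick·█··██·█··           
  ┃ MusicSequencer        ┃HiHat█·█······█           
  ┠───────────────────────┨ Clap··██···█··           
  ┃      ▼1234567         ┃Snare······███·           
  ┃  Kick█·██··█·         ┃  Tom·······██·           
  ┃   Tom······█·         ┃                          
  ┃ Snare··██·█·█         ┃                          
  ┃ HiHat·██··█·█         ┃                          
  ┃  Bass·█······         ┃                          
  ┃                       ┃                          
  ┃                       ┃                          
  ┃                       ┃                          
  ┃                       ┃                          
  ┃                       ┃                          
  ┃                       ┃━━━━━━━━━━━━━━━━━━━━━━━━━━
  ┃                       ┃                          
  ┃                       ┃                          
  ┗━━━━━━━━━━━━━━━━━━━━━━━┛                          
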